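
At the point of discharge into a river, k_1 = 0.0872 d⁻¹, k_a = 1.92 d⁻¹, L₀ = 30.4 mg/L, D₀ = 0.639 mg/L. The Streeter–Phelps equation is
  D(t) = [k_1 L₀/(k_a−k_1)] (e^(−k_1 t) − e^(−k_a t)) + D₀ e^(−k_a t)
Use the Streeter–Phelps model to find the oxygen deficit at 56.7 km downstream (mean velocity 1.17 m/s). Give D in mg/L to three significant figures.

D ≈ 1.10 mg/L

Travel time t = x/v = 56.7 km / (1.17 m/s) = 56700 m / 1.17 m/s = 48460 s = 0.5609 d.
k_1 L₀/(k_a−k_1) = 0.0872×30.4/(1.92−0.0872) = 2.651/1.833 = 1.446 mg/L.
e^(−k_1 t) = e^(−0.0872×0.5609) = 0.9523; e^(−k_a t) = e^(−1.92×0.5609) = 0.3406.
D = 1.446 × (0.9523 − 0.3406) + 0.639 × 0.3406 = 0.8846 + 0.2177 = 1.102 mg/L.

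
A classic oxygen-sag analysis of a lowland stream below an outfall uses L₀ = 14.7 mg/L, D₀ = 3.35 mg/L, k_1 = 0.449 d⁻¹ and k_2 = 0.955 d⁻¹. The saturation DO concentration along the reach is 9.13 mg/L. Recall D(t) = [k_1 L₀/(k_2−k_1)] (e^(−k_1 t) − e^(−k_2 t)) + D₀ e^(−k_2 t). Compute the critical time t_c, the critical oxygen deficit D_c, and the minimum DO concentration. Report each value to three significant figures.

t_c ≈ 0.905 d; D_c ≈ 4.60 mg/L; min DO ≈ 4.53 mg/L

With k_2/k_1 = 2.127 and 1 − D₀(k_2−k_1)/(k_1 L₀) = 0.7432,
t_c = ln(2.127 × 0.7432) / (0.955 − 0.449) = ln(1.581) / 0.5060 = 0.4579/0.5060 = 0.9049 d.
L(t_c) = L₀ e^(−k_1 t_c) = 14.7 × 0.6661 = 9.792 mg/L, and at the critical point k_2 D_c = k_1 L, so D_c = (0.449/0.955) × 9.792 = 4.604 mg/L.
Minimum DO = C_s − D_c = 9.13 − 4.604 = 4.526 mg/L.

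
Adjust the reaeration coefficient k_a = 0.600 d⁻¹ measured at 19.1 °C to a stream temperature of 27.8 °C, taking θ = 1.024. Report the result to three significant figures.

k_a ≈ 0.737 d⁻¹

k_a(T₂) = k_a(T₁) · θ^(T₂−T₁) = 0.600 × 1.024^(27.8−19.1)
= 0.600 × 1.024^8.70 = 0.600 × 1.229 = 0.7375 d⁻¹.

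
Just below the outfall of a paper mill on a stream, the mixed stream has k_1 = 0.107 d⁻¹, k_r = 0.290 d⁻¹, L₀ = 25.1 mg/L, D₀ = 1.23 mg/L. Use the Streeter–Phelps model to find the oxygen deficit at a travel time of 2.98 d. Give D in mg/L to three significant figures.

k_1 L₀/(k_r−k_1) = 0.107×25.1/(0.290−0.107) = 2.686/0.1830 = 14.68 mg/L.
e^(−k_1 t) = e^(−0.107×2.980) = 0.7270; e^(−k_r t) = e^(−0.290×2.980) = 0.4214.
D = 14.68 × (0.7270 − 0.4214) + 1.23 × 0.4214 = 4.485 + 0.5183 = 5.003 mg/L.

D ≈ 5.00 mg/L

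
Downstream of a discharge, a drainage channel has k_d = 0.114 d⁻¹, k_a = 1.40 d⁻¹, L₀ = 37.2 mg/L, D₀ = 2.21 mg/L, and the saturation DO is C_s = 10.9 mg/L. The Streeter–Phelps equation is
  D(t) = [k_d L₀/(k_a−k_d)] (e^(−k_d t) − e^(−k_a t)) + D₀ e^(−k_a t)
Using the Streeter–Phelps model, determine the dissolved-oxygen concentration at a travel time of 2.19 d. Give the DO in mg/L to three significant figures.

k_d L₀/(k_a−k_d) = 0.114×37.2/(1.40−0.114) = 4.241/1.286 = 3.298 mg/L.
e^(−k_d t) = e^(−0.114×2.190) = 0.7791; e^(−k_a t) = e^(−1.40×2.190) = 0.04661.
D = 3.298 × (0.7791 − 0.04661) + 2.21 × 0.04661 = 2.415 + 0.1030 = 2.518 mg/L.
DO = C_s − D = 10.9 − 2.518 = 8.382 mg/L.

DO ≈ 8.38 mg/L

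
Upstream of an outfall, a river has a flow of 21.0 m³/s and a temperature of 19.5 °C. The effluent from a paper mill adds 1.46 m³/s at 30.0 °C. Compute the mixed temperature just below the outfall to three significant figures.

20.2 °C

Flow-weighted mixing: C = (Q_r C_r + Q_w C_w)/(Q_r + Q_w)
= (21.0×19.5 + 1.46×30.0)/(21.0 + 1.46) = 453.3/22.46 = 20.18 °C.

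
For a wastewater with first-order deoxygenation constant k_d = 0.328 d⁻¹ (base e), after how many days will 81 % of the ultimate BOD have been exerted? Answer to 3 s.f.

y/L₀ = 1 − e^(−k_d t) = 0.81 ⇒ e^(−k_d t) = 0.190
t = −ln(0.190) / 0.328 = 1.661 / 0.328 = 5.063 d.

t ≈ 5.06 d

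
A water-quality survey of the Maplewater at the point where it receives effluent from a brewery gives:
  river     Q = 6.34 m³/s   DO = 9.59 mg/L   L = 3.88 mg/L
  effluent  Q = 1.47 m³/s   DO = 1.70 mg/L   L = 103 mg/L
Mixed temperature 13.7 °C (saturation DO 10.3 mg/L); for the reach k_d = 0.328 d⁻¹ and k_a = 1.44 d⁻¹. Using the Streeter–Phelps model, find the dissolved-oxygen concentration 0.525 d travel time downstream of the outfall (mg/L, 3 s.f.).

DO ≈ 6.79 mg/L

Mixed DO = (6.34×9.59 + 1.47×1.70)/(6.34+1.47) = 63.30/7.810 = 8.105 mg/L.
Mixed L₀ = (6.34×3.88 + 1.47×103)/(7.810) = 176.0/7.810 = 22.54 mg/L.
Initial deficit D₀ = C_s − DO₀ = 10.3 − 8.105 = 2.195 mg/L.
D(0.525) = [0.328×22.54/(1.44−0.328)](e^(−0.328×0.525) − e^(−1.44×0.525)) + 2.195 e^(−1.44×0.525)
= 6.647 × (0.8418 − 0.4695) + 2.195 × 0.4695 = 3.505 mg/L.
DO = 10.3 − 3.505 = 6.795 mg/L.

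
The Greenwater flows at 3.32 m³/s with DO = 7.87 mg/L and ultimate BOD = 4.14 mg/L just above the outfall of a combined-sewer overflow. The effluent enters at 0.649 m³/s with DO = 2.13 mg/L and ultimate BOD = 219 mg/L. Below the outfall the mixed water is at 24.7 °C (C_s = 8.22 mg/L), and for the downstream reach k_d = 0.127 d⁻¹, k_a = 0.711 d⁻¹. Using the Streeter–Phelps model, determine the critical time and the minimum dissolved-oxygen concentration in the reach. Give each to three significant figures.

Mixed DO = (3.32×7.87 + 0.649×2.13)/(3.32+0.649) = 27.51/3.969 = 6.931 mg/L.
Mixed L₀ = (3.32×4.14 + 0.649×219)/(3.969) = 155.9/3.969 = 39.27 mg/L.
Initial deficit D₀ = C_s − DO₀ = 8.22 − 6.931 = 1.289 mg/L.
t_c = (1/0.5840) ln[(0.711/0.127)(1 − 1.289×0.5840/(0.127×39.27))] = 1.712 × ln(4.754) = 2.669 d.
D_c = (0.127/0.711) × 39.27 × e^(−0.127×2.669) = 0.1786 × 39.27 × 0.7125 = 4.998 mg/L.
Minimum DO = 8.22 − 4.998 = 3.222 mg/L.

t_c ≈ 2.67 d; minimum DO ≈ 3.22 mg/L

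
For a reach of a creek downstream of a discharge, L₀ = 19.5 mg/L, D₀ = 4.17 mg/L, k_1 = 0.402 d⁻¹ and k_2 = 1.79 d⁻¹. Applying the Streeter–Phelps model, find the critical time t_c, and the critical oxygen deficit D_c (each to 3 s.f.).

At the critical point dD/dt = 0, so k_1 L₀ e^(−k_1 t) = k_2 D. Substituting D(t) from the Streeter–Phelps equation and solving for t gives
t_c = ln[(k_2/k_1)(1 − D₀(k_2−k_1)/(k_1 L₀))] / (k_2−k_1).
Here k_2−k_1 = 1.388 d⁻¹ and 1 − D₀(k_2−k_1)/(k_1 L₀) = 1 − 4.17×1.388/(0.402×19.5) = 0.2616, so
t_c = ln(4.453 × 0.2616) / 1.388 = 0.1528 / 1.388 = 0.1101 d.
L(t_c) = L₀ e^(−k_1 t_c) = 19.5 × 0.9567 = 18.66 mg/L, and at the critical point k_2 D_c = k_1 L, so D_c = (0.402/1.79) × 18.66 = 4.190 mg/L.

t_c ≈ 0.110 d; D_c ≈ 4.19 mg/L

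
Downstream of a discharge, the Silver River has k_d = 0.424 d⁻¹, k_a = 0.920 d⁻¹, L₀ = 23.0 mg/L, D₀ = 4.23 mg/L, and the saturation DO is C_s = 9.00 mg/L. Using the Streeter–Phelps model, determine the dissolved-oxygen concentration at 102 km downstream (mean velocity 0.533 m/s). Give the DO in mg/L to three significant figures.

DO ≈ 3.32 mg/L

Travel time t = x/v = 102 km / (0.533 m/s) = 102000 m / 0.533 m/s = 191400 s = 2.215 d.
k_d L₀/(k_a−k_d) = 0.424×23.0/(0.920−0.424) = 9.752/0.4960 = 19.66 mg/L.
e^(−k_d t) = e^(−0.424×2.215) = 0.3910; e^(−k_a t) = e^(−0.920×2.215) = 0.1303.
D = 19.66 × (0.3910 − 0.1303) + 4.23 × 0.1303 = 5.125 + 0.5513 = 5.676 mg/L.
DO = C_s − D = 9.00 − 5.676 = 3.324 mg/L.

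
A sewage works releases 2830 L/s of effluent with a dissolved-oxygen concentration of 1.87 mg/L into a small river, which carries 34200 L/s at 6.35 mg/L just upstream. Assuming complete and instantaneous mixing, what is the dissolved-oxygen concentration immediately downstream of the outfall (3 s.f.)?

6.01 mg/L

Flow-weighted mixing: C = (Q_r C_r + Q_w C_w)/(Q_r + Q_w)
= (34200×6.35 + 2830×1.87)/(34200 + 2830) = 222500/37030 = 6.008 mg/L.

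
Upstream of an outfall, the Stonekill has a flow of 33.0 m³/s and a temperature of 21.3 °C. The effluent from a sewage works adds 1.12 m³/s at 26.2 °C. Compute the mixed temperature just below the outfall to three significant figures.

21.5 °C

Flow-weighted mixing: C = (Q_r C_r + Q_w C_w)/(Q_r + Q_w)
= (33.0×21.3 + 1.12×26.2)/(33.0 + 1.12) = 732.2/34.12 = 21.46 °C.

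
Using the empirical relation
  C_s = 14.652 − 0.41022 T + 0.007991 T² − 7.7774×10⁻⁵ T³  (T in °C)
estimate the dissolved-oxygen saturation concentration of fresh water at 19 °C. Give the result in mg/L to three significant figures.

C_s = 14.652 − 0.41022×19 + 0.007991×19² − 7.7774×10⁻⁵×19³ = 9.209 mg/L.

C_s ≈ 9.21 mg/L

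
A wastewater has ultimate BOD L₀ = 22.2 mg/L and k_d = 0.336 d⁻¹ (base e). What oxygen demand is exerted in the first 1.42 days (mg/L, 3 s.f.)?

y_t = L₀(1 − e^(−k_d t)) = 22.2 × (1 − e^(−0.336×1.42))
= 22.2 × (1 − 0.6206) = 22.2 × 0.3794 = 8.423 mg/L.

y ≈ 8.42 mg/L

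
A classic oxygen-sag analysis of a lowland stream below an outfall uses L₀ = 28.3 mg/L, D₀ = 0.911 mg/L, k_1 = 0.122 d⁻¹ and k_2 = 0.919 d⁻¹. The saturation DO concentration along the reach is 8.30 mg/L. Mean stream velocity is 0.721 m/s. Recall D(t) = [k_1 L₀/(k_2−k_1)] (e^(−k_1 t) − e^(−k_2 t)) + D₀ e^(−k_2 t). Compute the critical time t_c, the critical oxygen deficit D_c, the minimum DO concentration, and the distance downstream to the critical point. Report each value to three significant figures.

With k_2/k_1 = 7.533 and 1 − D₀(k_2−k_1)/(k_1 L₀) = 0.7897,
t_c = ln(7.533 × 0.7897) / (0.919 − 0.122) = ln(5.949) / 0.7970 = 1.783/0.7970 = 2.237 d.
D_c = (k_1/k_2) L₀ e^(−k_1 t_c) = (0.122/0.919) × 28.3 × e^(−0.122×2.237) = 0.1328 × 28.3 × 0.7611 = 2.859 mg/L.
Minimum DO = C_s − D_c = 8.30 − 2.859 = 5.441 mg/L.
x_c = v t_c = 0.721 m/s × 2.237 d × 86400 s/d = 139400 m ≈ 139 km.

t_c ≈ 2.24 d; D_c ≈ 2.86 mg/L; min DO ≈ 5.44 mg/L; x_c ≈ 139 km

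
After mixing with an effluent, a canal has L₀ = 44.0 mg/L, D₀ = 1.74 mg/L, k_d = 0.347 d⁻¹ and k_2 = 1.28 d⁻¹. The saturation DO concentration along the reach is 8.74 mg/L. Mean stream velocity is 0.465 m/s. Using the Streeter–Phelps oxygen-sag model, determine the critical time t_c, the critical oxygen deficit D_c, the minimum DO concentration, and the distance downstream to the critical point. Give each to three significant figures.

At the critical point dD/dt = 0, so k_d L₀ e^(−k_d t) = k_2 D. Substituting D(t) from the Streeter–Phelps equation and solving for t gives
t_c = ln[(k_2/k_d)(1 − D₀(k_2−k_d)/(k_d L₀))] / (k_2−k_d).
Here k_2−k_d = 0.9330 d⁻¹ and 1 − D₀(k_2−k_d)/(k_d L₀) = 1 − 1.74×0.9330/(0.347×44.0) = 0.8937, so
t_c = ln(3.689 × 0.8937) / 0.9330 = 1.193 / 0.9330 = 1.279 d.
L(t_c) = L₀ e^(−k_d t_c) = 44.0 × 0.6417 = 28.23 mg/L, and at the critical point k_2 D_c = k_d L, so D_c = (0.347/1.28) × 28.23 = 7.654 mg/L.
Minimum DO = C_s − D_c = 8.74 − 7.654 = 1.086 mg/L.
x_c = v t_c = 0.465 m/s × 1.279 d × 86400 s/d = 51370 m ≈ 51.4 km.

t_c ≈ 1.28 d; D_c ≈ 7.65 mg/L; min DO ≈ 1.09 mg/L; x_c ≈ 51.4 km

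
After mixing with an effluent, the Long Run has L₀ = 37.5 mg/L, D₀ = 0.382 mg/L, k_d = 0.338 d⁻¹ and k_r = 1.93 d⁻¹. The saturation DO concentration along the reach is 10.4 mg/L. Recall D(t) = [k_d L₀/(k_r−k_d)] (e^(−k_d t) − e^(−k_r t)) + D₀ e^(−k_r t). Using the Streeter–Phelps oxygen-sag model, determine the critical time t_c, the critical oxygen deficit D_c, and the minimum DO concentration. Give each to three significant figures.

t_c ≈ 1.06 d; D_c ≈ 4.58 mg/L; min DO ≈ 5.82 mg/L

At the critical point dD/dt = 0, so k_d L₀ e^(−k_d t) = k_r D. Substituting D(t) from the Streeter–Phelps equation and solving for t gives
t_c = ln[(k_r/k_d)(1 − D₀(k_r−k_d)/(k_d L₀))] / (k_r−k_d).
Here k_r−k_d = 1.592 d⁻¹ and 1 − D₀(k_r−k_d)/(k_d L₀) = 1 − 0.382×1.592/(0.338×37.5) = 0.9520, so
t_c = ln(5.710 × 0.9520) / 1.592 = 1.693 / 1.592 = 1.063 d.
L(t_c) = L₀ e^(−k_d t_c) = 37.5 × 0.6981 = 26.18 mg/L, and at the critical point k_r D_c = k_d L, so D_c = (0.338/1.93) × 26.18 = 4.584 mg/L.
Minimum DO = C_s − D_c = 10.4 − 4.584 = 5.816 mg/L.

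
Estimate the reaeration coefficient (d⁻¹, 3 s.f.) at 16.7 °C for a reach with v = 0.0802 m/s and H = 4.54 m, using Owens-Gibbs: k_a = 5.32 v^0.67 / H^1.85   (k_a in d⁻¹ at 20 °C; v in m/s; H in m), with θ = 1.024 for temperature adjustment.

k_a(20) = 5.32 × 0.0802^0.67 / 4.54^1.85 = 5.32 × 0.1844 / 16.43 = 0.05972 d⁻¹.
k_a(16.7) = 0.05972 × 1.024^(16.7−20) = 0.05972 × 0.9247 = 0.05523 d⁻¹.

k_a ≈ 0.0552 d⁻¹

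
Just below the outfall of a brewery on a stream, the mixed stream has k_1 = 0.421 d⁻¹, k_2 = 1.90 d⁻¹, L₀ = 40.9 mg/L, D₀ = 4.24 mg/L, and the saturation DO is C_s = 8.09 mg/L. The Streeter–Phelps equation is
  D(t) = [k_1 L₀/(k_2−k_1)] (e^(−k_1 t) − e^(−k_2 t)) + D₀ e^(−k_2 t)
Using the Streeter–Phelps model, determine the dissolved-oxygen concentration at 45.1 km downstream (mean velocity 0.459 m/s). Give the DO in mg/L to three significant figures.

DO ≈ 1.73 mg/L

Travel time t = x/v = 45.1 km / (0.459 m/s) = 45100 m / 0.459 m/s = 98260 s = 1.137 d.
k_1 L₀/(k_2−k_1) = 0.421×40.9/(1.90−0.421) = 17.22/1.479 = 11.64 mg/L.
e^(−k_1 t) = e^(−0.421×1.137) = 0.6195; e^(−k_2 t) = e^(−1.90×1.137) = 0.1152.
D = 11.64 × (0.6195 − 0.1152) + 4.24 × 0.1152 = 5.871 + 0.4886 = 6.360 mg/L.
DO = C_s − D = 8.09 − 6.360 = 1.730 mg/L.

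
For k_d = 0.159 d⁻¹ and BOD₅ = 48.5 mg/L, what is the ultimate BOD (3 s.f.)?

L₀ ≈ 88.4 mg/L

BOD₅ = L₀(1 − e^(−5k_d)) ⇒ L₀ = BOD₅ / (1 − e^(−5×0.159))
= 48.5 / (1 − 0.4516) = 48.5 / 0.5484 = 88.44 mg/L.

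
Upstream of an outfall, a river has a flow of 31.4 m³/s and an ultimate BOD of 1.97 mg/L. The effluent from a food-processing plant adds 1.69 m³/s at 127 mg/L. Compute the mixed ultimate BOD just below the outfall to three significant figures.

8.36 mg/L

Flow-weighted mixing: C = (Q_r C_r + Q_w C_w)/(Q_r + Q_w)
= (31.4×1.97 + 1.69×127)/(31.4 + 1.69) = 276.5/33.09 = 8.356 mg/L.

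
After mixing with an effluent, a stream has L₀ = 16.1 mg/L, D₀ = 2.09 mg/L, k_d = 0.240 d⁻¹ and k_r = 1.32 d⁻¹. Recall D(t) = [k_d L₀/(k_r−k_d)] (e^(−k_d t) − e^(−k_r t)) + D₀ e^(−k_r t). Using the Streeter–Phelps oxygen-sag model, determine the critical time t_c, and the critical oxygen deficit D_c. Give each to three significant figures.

t_c ≈ 0.766 d; D_c ≈ 2.44 mg/L

At the critical point dD/dt = 0, so k_d L₀ e^(−k_d t) = k_r D. Substituting D(t) from the Streeter–Phelps equation and solving for t gives
t_c = ln[(k_r/k_d)(1 − D₀(k_r−k_d)/(k_d L₀))] / (k_r−k_d).
Here k_r−k_d = 1.080 d⁻¹ and 1 − D₀(k_r−k_d)/(k_d L₀) = 1 − 2.09×1.080/(0.240×16.1) = 0.4158, so
t_c = ln(5.500 × 0.4158) / 1.080 = 0.8273 / 1.080 = 0.7660 d.
D_c = (k_d/k_r) L₀ e^(−k_d t_c) = (0.240/1.32) × 16.1 × e^(−0.240×0.7660) = 0.1818 × 16.1 × 0.8321 = 2.436 mg/L.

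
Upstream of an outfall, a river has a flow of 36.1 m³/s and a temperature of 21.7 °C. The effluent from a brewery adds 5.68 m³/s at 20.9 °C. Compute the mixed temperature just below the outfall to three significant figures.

Flow-weighted mixing: C = (Q_r C_r + Q_w C_w)/(Q_r + Q_w)
= (36.1×21.7 + 5.68×20.9)/(36.1 + 5.68) = 902.1/41.78 = 21.59 °C.

21.6 °C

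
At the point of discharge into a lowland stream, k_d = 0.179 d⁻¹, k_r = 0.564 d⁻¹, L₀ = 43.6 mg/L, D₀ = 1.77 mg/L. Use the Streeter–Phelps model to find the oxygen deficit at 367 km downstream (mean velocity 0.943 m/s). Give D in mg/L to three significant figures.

D ≈ 7.59 mg/L

Travel time t = x/v = 367 km / (0.943 m/s) = 367000 m / 0.943 m/s = 389200 s = 4.504 d.
k_d L₀/(k_r−k_d) = 0.179×43.6/(0.564−0.179) = 7.804/0.3850 = 20.27 mg/L.
e^(−k_d t) = e^(−0.179×4.504) = 0.4465; e^(−k_r t) = e^(−0.564×4.504) = 0.07883.
D = 20.27 × (0.4465 − 0.07883) + 1.77 × 0.07883 = 7.453 + 0.1395 = 7.593 mg/L.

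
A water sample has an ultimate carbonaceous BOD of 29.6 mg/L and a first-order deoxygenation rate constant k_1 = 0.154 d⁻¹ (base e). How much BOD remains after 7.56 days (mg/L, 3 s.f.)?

L_t = L₀ e^(−k_1 t) = 29.6 × e^(−0.154×7.56) = 29.6 × 0.3122 = 9.240 mg/L.

L ≈ 9.24 mg/L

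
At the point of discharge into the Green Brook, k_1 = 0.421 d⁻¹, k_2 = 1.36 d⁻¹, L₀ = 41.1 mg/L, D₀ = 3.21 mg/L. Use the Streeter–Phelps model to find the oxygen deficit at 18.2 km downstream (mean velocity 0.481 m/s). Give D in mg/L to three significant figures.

Travel time t = x/v = 18.2 km / (0.481 m/s) = 18200 m / 0.481 m/s = 37840 s = 0.4379 d.
k_1 L₀/(k_2−k_1) = 0.421×41.1/(1.36−0.421) = 17.30/0.9390 = 18.43 mg/L.
e^(−k_1 t) = e^(−0.421×0.4379) = 0.8316; e^(−k_2 t) = e^(−1.36×0.4379) = 0.5512.
D = 18.43 × (0.8316 − 0.5512) + 3.21 × 0.5512 = 5.167 + 1.769 = 6.936 mg/L.

D ≈ 6.94 mg/L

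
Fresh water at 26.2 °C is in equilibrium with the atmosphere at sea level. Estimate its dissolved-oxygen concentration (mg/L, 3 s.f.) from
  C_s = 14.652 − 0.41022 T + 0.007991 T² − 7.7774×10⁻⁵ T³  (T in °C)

C_s ≈ 7.99 mg/L

C_s = 14.652 − 0.41022×26.2 + 0.007991×26.2² − 7.7774×10⁻⁵×26.2³ = 7.991 mg/L.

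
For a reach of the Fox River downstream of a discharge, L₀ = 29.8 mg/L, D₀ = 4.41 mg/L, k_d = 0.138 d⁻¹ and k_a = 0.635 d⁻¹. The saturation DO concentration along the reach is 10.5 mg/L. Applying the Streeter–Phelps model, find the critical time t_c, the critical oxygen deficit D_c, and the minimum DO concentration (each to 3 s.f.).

t_c ≈ 1.54 d; D_c ≈ 5.24 mg/L; min DO ≈ 5.26 mg/L

t_c = [1/(k_a−k_d)] ln[(k_a/k_d)(1 − D₀(k_a−k_d)/(k_d L₀))]
= [1/(0.635−0.138)] ln[(0.635/0.138)(1 − 4.41×0.4970/(0.138×29.8))]
= (1/0.4970) ln[4.601 × 0.4670] = 2.012 × ln(2.149) = 2.012 × 0.7650 = 1.539 d.
D_c = (k_d/k_a) L₀ e^(−k_d t_c) = (0.138/0.635) × 29.8 × e^(−0.138×1.539) = 0.2173 × 29.8 × 0.8086 = 5.237 mg/L.
Minimum DO = C_s − D_c = 10.5 − 5.237 = 5.263 mg/L.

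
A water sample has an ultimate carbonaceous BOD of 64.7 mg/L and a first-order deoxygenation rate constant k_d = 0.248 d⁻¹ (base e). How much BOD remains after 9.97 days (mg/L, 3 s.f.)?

L ≈ 5.46 mg/L

L_t = L₀ e^(−k_d t) = 64.7 × e^(−0.248×9.97) = 64.7 × 0.08437 = 5.459 mg/L.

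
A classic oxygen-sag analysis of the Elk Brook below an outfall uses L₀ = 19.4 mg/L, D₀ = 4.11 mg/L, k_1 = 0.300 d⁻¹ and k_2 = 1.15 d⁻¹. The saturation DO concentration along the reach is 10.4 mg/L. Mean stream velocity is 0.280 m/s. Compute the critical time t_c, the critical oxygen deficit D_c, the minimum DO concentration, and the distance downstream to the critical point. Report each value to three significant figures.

t_c ≈ 0.502 d; D_c ≈ 4.35 mg/L; min DO ≈ 6.05 mg/L; x_c ≈ 12.1 km

t_c = [1/(k_2−k_1)] ln[(k_2/k_1)(1 − D₀(k_2−k_1)/(k_1 L₀))]
= [1/(1.15−0.300)] ln[(1.15/0.300)(1 − 4.11×0.8500/(0.300×19.4))]
= (1/0.8500) ln[3.833 × 0.3997] = 1.176 × ln(1.532) = 1.176 × 0.4268 = 0.5021 d.
L(t_c) = L₀ e^(−k_1 t_c) = 19.4 × 0.8602 = 16.69 mg/L, and at the critical point k_2 D_c = k_1 L, so D_c = (0.300/1.15) × 16.69 = 4.353 mg/L.
Minimum DO = C_s − D_c = 10.4 − 4.353 = 6.047 mg/L.
x_c = v t_c = 0.280 m/s × 0.5021 d × 86400 s/d = 12150 m ≈ 12.1 km.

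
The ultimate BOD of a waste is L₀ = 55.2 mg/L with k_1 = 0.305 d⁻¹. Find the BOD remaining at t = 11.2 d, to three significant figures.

L_t = L₀ e^(−k_1 t) = 55.2 × e^(−0.305×11.2) = 55.2 × 0.03284 = 1.813 mg/L.

L ≈ 1.81 mg/L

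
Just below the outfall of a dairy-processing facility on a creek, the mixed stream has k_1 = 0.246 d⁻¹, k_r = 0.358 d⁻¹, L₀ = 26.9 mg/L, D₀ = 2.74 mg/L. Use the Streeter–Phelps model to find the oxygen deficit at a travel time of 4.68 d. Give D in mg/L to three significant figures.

D ≈ 8.14 mg/L

k_1 L₀/(k_r−k_1) = 0.246×26.9/(0.358−0.246) = 6.617/0.1120 = 59.08 mg/L.
e^(−k_1 t) = e^(−0.246×4.680) = 0.3162; e^(−k_r t) = e^(−0.358×4.680) = 0.1872.
D = 59.08 × (0.3162 − 0.1872) + 2.74 × 0.1872 = 7.622 + 0.5130 = 8.135 mg/L.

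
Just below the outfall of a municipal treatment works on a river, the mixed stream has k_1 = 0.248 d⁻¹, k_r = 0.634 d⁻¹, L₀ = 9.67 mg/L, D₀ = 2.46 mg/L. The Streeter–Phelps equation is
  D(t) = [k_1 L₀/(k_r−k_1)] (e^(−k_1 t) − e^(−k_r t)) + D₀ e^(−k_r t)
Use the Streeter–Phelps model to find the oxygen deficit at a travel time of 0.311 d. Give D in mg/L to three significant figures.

D ≈ 2.67 mg/L

k_1 L₀/(k_r−k_1) = 0.248×9.67/(0.634−0.248) = 2.398/0.3860 = 6.213 mg/L.
e^(−k_1 t) = e^(−0.248×0.3110) = 0.9258; e^(−k_r t) = e^(−0.634×0.3110) = 0.8210.
D = 6.213 × (0.9258 − 0.8210) + 2.46 × 0.8210 = 0.6506 + 2.020 = 2.670 mg/L.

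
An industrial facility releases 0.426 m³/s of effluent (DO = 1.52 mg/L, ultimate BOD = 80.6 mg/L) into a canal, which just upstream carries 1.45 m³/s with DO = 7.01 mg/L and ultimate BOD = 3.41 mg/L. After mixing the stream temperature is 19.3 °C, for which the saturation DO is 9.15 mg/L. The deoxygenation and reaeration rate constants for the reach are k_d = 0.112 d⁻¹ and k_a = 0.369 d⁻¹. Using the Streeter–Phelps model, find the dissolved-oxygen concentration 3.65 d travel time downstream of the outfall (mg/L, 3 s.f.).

DO ≈ 4.58 mg/L

Mixed DO = (1.45×7.01 + 0.426×1.52)/(1.45+0.426) = 10.81/1.876 = 5.763 mg/L.
Mixed L₀ = (1.45×3.41 + 0.426×80.6)/(1.876) = 39.28/1.876 = 20.94 mg/L.
Initial deficit D₀ = C_s − DO₀ = 9.15 − 5.763 = 3.387 mg/L.
D(3.65) = [0.112×20.94/(0.369−0.112)](e^(−0.112×3.65) − e^(−0.369×3.65)) + 3.387 e^(−0.369×3.65)
= 9.125 × (0.6644 − 0.2601) + 3.387 × 0.2601 = 4.571 mg/L.
DO = 9.15 − 4.571 = 4.579 mg/L.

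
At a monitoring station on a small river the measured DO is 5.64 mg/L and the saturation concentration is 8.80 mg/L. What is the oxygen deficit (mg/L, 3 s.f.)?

D ≈ 3.16 mg/L

D = C_s − C = 8.80 − 5.64 = 3.16 mg/L.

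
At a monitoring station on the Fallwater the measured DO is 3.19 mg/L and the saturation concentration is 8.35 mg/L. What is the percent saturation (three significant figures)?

38.2 % saturation

% saturation = C/C_s × 100 = 3.19/8.35 × 100 = 38.2 %.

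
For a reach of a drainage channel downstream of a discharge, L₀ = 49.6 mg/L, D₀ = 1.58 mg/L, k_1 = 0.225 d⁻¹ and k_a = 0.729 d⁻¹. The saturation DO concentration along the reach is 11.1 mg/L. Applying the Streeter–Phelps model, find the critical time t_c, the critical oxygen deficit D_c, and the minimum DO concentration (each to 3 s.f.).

With k_a/k_1 = 3.240 and 1 − D₀(k_a−k_1)/(k_1 L₀) = 0.9286,
t_c = ln(3.240 × 0.9286) / (0.729 − 0.225) = ln(3.009) / 0.5040 = 1.102/0.5040 = 2.186 d.
D_c = (k_1/k_a) L₀ e^(−k_1 t_c) = (0.225/0.729) × 49.6 × e^(−0.225×2.186) = 0.3086 × 49.6 × 0.6115 = 9.362 mg/L.
Minimum DO = C_s − D_c = 11.1 − 9.362 = 1.738 mg/L.

t_c ≈ 2.19 d; D_c ≈ 9.36 mg/L; min DO ≈ 1.74 mg/L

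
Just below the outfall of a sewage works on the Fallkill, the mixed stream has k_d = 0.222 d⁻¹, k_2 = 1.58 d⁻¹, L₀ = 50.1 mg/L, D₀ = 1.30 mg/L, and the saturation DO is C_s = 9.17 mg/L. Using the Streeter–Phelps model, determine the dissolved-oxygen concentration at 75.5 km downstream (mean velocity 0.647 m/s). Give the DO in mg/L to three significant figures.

DO ≈ 3.92 mg/L

Travel time t = x/v = 75.5 km / (0.647 m/s) = 75500 m / 0.647 m/s = 116700 s = 1.351 d.
k_d L₀/(k_2−k_d) = 0.222×50.1/(1.58−0.222) = 11.12/1.358 = 8.190 mg/L.
e^(−k_d t) = e^(−0.222×1.351) = 0.7409; e^(−k_2 t) = e^(−1.58×1.351) = 0.1184.
D = 8.190 × (0.7409 − 0.1184) + 1.30 × 0.1184 = 5.099 + 0.1539 = 5.253 mg/L.
DO = C_s − D = 9.17 − 5.253 = 3.917 mg/L.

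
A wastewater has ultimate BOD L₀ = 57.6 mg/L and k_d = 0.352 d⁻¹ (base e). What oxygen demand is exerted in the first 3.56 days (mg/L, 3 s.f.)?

y_t = L₀(1 − e^(−k_d t)) = 57.6 × (1 − e^(−0.352×3.56))
= 57.6 × (1 − 0.2856) = 57.6 × 0.7144 = 41.15 mg/L.

y ≈ 41.1 mg/L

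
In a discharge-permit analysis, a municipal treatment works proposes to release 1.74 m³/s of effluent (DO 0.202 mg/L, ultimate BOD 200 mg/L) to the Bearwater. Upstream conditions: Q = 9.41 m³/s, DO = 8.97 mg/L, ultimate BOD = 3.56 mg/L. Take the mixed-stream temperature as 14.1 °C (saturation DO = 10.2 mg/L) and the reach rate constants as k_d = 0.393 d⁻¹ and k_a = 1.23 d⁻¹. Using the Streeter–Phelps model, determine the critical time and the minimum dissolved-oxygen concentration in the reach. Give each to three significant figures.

Mixed DO = (9.41×8.97 + 1.74×0.202)/(9.41+1.74) = 84.76/11.15 = 7.602 mg/L.
Mixed L₀ = (9.41×3.56 + 1.74×200)/(11.15) = 381.5/11.15 = 34.22 mg/L.
Initial deficit D₀ = C_s − DO₀ = 10.2 − 7.602 = 2.598 mg/L.
t_c = (1/0.8370) ln[(1.23/0.393)(1 − 2.598×0.8370/(0.393×34.22))] = 1.195 × ln(2.624) = 1.152 d.
D_c = (0.393/1.23) × 34.22 × e^(−0.393×1.152) = 0.3195 × 34.22 × 0.6358 = 6.951 mg/L.
Minimum DO = 10.2 − 6.951 = 3.249 mg/L.

t_c ≈ 1.15 d; minimum DO ≈ 3.25 mg/L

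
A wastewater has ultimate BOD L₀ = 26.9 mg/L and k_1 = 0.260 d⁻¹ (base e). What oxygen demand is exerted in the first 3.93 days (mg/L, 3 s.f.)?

y_t = L₀(1 − e^(−k_1 t)) = 26.9 × (1 − e^(−0.260×3.93))
= 26.9 × (1 − 0.3599) = 26.9 × 0.6401 = 17.22 mg/L.

y ≈ 17.2 mg/L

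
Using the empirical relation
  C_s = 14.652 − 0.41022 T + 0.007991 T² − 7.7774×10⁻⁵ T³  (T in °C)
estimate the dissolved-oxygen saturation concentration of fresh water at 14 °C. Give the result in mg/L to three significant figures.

C_s = 14.652 − 0.41022×14 + 0.007991×14² − 7.7774×10⁻⁵×14³ = 10.26 mg/L.

C_s ≈ 10.3 mg/L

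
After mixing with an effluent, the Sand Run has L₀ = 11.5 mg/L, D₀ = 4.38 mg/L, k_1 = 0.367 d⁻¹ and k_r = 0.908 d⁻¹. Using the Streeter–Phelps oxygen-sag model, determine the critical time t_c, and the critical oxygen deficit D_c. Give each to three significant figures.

t_c ≈ 0.151 d; D_c ≈ 4.40 mg/L

At the critical point dD/dt = 0, so k_1 L₀ e^(−k_1 t) = k_r D. Substituting D(t) from the Streeter–Phelps equation and solving for t gives
t_c = ln[(k_r/k_1)(1 − D₀(k_r−k_1)/(k_1 L₀))] / (k_r−k_1).
Here k_r−k_1 = 0.5410 d⁻¹ and 1 − D₀(k_r−k_1)/(k_1 L₀) = 1 − 4.38×0.5410/(0.367×11.5) = 0.4386, so
t_c = ln(2.474 × 0.4386) / 0.5410 = 0.08161 / 0.5410 = 0.1509 d.
L(t_c) = L₀ e^(−k_1 t_c) = 11.5 × 0.9461 = 10.88 mg/L, and at the critical point k_r D_c = k_1 L, so D_c = (0.367/0.908) × 10.88 = 4.398 mg/L.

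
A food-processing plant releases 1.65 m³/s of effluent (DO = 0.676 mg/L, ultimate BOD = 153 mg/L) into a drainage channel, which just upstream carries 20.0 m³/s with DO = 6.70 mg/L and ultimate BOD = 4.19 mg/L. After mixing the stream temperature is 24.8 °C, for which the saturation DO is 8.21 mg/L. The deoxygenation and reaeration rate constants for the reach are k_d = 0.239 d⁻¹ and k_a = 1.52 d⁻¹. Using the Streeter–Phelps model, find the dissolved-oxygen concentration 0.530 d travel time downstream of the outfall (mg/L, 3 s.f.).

DO ≈ 6.07 mg/L

Mixed DO = (20.0×6.70 + 1.65×0.676)/(20.0+1.65) = 135.1/21.65 = 6.241 mg/L.
Mixed L₀ = (20.0×4.19 + 1.65×153)/(21.65) = 336.2/21.65 = 15.53 mg/L.
Initial deficit D₀ = C_s − DO₀ = 8.21 − 6.241 = 1.969 mg/L.
D(0.530) = [0.239×15.53/(1.52−0.239)](e^(−0.239×0.530) − e^(−1.52×0.530)) + 1.969 e^(−1.52×0.530)
= 2.898 × (0.8810 − 0.4468) + 1.969 × 0.4468 = 2.138 mg/L.
DO = 8.21 − 2.138 = 6.072 mg/L.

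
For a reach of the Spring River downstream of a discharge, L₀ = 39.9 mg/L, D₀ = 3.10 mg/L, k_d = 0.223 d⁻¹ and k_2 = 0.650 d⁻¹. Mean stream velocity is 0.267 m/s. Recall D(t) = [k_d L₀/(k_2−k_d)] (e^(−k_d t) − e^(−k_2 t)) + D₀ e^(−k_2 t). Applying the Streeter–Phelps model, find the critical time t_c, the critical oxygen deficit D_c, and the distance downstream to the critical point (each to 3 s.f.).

t_c ≈ 2.13 d; D_c ≈ 8.52 mg/L; x_c ≈ 49.1 km

At the critical point dD/dt = 0, so k_d L₀ e^(−k_d t) = k_2 D. Substituting D(t) from the Streeter–Phelps equation and solving for t gives
t_c = ln[(k_2/k_d)(1 − D₀(k_2−k_d)/(k_d L₀))] / (k_2−k_d).
Here k_2−k_d = 0.4270 d⁻¹ and 1 − D₀(k_2−k_d)/(k_d L₀) = 1 − 3.10×0.4270/(0.223×39.9) = 0.8512, so
t_c = ln(2.915 × 0.8512) / 0.4270 = 0.9087 / 0.4270 = 2.128 d.
L(t_c) = L₀ e^(−k_d t_c) = 39.9 × 0.6221 = 24.82 mg/L, and at the critical point k_2 D_c = k_d L, so D_c = (0.223/0.650) × 24.82 = 8.516 mg/L.
x_c = v t_c = 0.267 m/s × 2.128 d × 86400 s/d = 49090 m ≈ 49.1 km.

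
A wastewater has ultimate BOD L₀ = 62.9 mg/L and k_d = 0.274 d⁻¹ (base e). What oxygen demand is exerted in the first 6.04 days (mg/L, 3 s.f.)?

y_t = L₀(1 − e^(−k_d t)) = 62.9 × (1 − e^(−0.274×6.04))
= 62.9 × (1 − 0.1911) = 62.9 × 0.8089 = 50.88 mg/L.

y ≈ 50.9 mg/L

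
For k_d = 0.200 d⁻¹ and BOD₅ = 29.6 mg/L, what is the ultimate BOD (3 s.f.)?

BOD₅ = L₀(1 − e^(−5k_d)) ⇒ L₀ = BOD₅ / (1 − e^(−5×0.200))
= 29.6 / (1 − 0.3679) = 29.6 / 0.6321 = 46.83 mg/L.

L₀ ≈ 46.8 mg/L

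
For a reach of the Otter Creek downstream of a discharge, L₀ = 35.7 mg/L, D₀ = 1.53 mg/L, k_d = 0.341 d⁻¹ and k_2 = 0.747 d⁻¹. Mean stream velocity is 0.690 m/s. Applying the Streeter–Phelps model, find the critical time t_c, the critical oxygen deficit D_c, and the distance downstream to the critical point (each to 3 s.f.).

t_c ≈ 1.80 d; D_c ≈ 8.81 mg/L; x_c ≈ 107 km

At the critical point dD/dt = 0, so k_d L₀ e^(−k_d t) = k_2 D. Substituting D(t) from the Streeter–Phelps equation and solving for t gives
t_c = ln[(k_2/k_d)(1 − D₀(k_2−k_d)/(k_d L₀))] / (k_2−k_d).
Here k_2−k_d = 0.4060 d⁻¹ and 1 − D₀(k_2−k_d)/(k_d L₀) = 1 − 1.53×0.4060/(0.341×35.7) = 0.9490, so
t_c = ln(2.191 × 0.9490) / 0.4060 = 0.7318 / 0.4060 = 1.802 d.
D_c = (k_d/k_2) L₀ e^(−k_d t_c) = (0.341/0.747) × 35.7 × e^(−0.341×1.802) = 0.4565 × 35.7 × 0.5408 = 8.814 mg/L.
x_c = v t_c = 0.690 m/s × 1.802 d × 86400 s/d = 107500 m ≈ 107 km.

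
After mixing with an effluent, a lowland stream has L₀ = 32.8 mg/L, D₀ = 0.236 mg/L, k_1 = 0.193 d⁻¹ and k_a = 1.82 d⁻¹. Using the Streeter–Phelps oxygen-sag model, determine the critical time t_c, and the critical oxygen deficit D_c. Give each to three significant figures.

t_c ≈ 1.34 d; D_c ≈ 2.69 mg/L

With k_a/k_1 = 9.430 and 1 − D₀(k_a−k_1)/(k_1 L₀) = 0.9393,
t_c = ln(9.430 × 0.9393) / (1.82 − 0.193) = ln(8.858) / 1.627 = 2.181/1.627 = 1.341 d.
D_c = (k_1/k_a) L₀ e^(−k_1 t_c) = (0.193/1.82) × 32.8 × e^(−0.193×1.341) = 0.1060 × 32.8 × 0.7720 = 2.685 mg/L.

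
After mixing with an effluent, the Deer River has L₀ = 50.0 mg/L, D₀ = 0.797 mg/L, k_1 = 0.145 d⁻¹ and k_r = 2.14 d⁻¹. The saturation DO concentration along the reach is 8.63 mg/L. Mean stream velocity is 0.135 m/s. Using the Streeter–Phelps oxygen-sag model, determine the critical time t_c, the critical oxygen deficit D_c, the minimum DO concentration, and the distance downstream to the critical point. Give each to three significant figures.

At the critical point dD/dt = 0, so k_1 L₀ e^(−k_1 t) = k_r D. Substituting D(t) from the Streeter–Phelps equation and solving for t gives
t_c = ln[(k_r/k_1)(1 − D₀(k_r−k_1)/(k_1 L₀))] / (k_r−k_1).
Here k_r−k_1 = 1.995 d⁻¹ and 1 − D₀(k_r−k_1)/(k_1 L₀) = 1 − 0.797×1.995/(0.145×50.0) = 0.7807, so
t_c = ln(14.76 × 0.7807) / 1.995 = 2.444 / 1.995 = 1.225 d.
L(t_c) = L₀ e^(−k_1 t_c) = 50.0 × 0.8372 = 41.86 mg/L, and at the critical point k_r D_c = k_1 L, so D_c = (0.145/2.14) × 41.86 = 2.836 mg/L.
Minimum DO = C_s − D_c = 8.63 − 2.836 = 5.794 mg/L.
x_c = v t_c = 0.135 m/s × 1.225 d × 86400 s/d = 14290 m ≈ 14.3 km.

t_c ≈ 1.23 d; D_c ≈ 2.84 mg/L; min DO ≈ 5.79 mg/L; x_c ≈ 14.3 km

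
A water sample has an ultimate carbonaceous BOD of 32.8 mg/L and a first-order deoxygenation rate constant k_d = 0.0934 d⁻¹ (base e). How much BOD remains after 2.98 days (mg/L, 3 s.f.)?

L ≈ 24.8 mg/L

L_t = L₀ e^(−k_d t) = 32.8 × e^(−0.0934×2.98) = 32.8 × 0.7570 = 24.83 mg/L.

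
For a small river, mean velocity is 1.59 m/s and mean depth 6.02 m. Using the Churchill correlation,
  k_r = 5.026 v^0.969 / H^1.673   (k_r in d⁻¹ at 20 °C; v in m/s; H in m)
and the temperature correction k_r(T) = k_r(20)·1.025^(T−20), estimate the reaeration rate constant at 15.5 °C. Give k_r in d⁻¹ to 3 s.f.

k_r ≈ 0.350 d⁻¹

k_r(20) = 5.026 × 1.59^0.969 / 6.02^1.673 = 5.026 × 1.567 / 20.15 = 0.3909 d⁻¹.
k_r(15.5) = 0.3909 × 1.025^(15.5−20) = 0.3909 × 0.8948 = 0.3498 d⁻¹.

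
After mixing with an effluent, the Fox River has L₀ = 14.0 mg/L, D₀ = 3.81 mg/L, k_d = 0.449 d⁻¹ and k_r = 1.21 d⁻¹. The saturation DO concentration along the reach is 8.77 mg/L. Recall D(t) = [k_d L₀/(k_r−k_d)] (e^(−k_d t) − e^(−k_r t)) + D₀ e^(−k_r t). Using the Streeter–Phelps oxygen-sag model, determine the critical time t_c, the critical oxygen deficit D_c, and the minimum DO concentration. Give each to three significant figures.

t_c ≈ 0.490 d; D_c ≈ 4.17 mg/L; min DO ≈ 4.60 mg/L

With k_r/k_d = 2.695 and 1 − D₀(k_r−k_d)/(k_d L₀) = 0.5388,
t_c = ln(2.695 × 0.5388) / (1.21 − 0.449) = ln(1.452) / 0.7610 = 0.3729/0.7610 = 0.4899 d.
L(t_c) = L₀ e^(−k_d t_c) = 14.0 × 0.8025 = 11.24 mg/L, and at the critical point k_r D_c = k_d L, so D_c = (0.449/1.21) × 11.24 = 4.169 mg/L.
Minimum DO = C_s − D_c = 8.77 − 4.169 = 4.601 mg/L.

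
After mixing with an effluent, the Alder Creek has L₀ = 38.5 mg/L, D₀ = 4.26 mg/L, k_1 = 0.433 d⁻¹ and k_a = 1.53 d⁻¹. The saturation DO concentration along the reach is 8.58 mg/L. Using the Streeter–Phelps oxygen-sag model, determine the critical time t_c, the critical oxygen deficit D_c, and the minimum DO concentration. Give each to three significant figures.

With k_a/k_1 = 3.533 and 1 − D₀(k_a−k_1)/(k_1 L₀) = 0.7197,
t_c = ln(3.533 × 0.7197) / (1.53 − 0.433) = ln(2.543) / 1.097 = 0.9333/1.097 = 0.8508 d.
D_c = (k_1/k_a) L₀ e^(−k_1 t_c) = (0.433/1.53) × 38.5 × e^(−0.433×0.8508) = 0.2830 × 38.5 × 0.6918 = 7.538 mg/L.
Minimum DO = C_s − D_c = 8.58 − 7.538 = 1.042 mg/L.

t_c ≈ 0.851 d; D_c ≈ 7.54 mg/L; min DO ≈ 1.04 mg/L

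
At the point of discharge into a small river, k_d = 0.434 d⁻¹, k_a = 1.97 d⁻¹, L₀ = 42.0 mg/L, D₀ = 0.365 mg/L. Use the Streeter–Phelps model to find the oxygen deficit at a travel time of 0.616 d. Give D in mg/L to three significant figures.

D ≈ 5.67 mg/L

k_d L₀/(k_a−k_d) = 0.434×42.0/(1.97−0.434) = 18.23/1.536 = 11.87 mg/L.
e^(−k_d t) = e^(−0.434×0.6160) = 0.7654; e^(−k_a t) = e^(−1.97×0.6160) = 0.2971.
D = 11.87 × (0.7654 − 0.2971) + 0.365 × 0.2971 = 5.557 + 0.1085 = 5.665 mg/L.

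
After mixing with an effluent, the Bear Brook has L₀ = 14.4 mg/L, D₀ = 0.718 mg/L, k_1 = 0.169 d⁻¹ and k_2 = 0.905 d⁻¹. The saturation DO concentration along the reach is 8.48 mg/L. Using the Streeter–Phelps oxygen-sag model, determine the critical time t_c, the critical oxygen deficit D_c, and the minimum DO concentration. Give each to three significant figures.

t_c ≈ 1.95 d; D_c ≈ 1.93 mg/L; min DO ≈ 6.55 mg/L

At the critical point dD/dt = 0, so k_1 L₀ e^(−k_1 t) = k_2 D. Substituting D(t) from the Streeter–Phelps equation and solving for t gives
t_c = ln[(k_2/k_1)(1 − D₀(k_2−k_1)/(k_1 L₀))] / (k_2−k_1).
Here k_2−k_1 = 0.7360 d⁻¹ and 1 − D₀(k_2−k_1)/(k_1 L₀) = 1 − 0.718×0.7360/(0.169×14.4) = 0.7829, so
t_c = ln(5.355 × 0.7829) / 0.7360 = 1.433 / 0.7360 = 1.947 d.
L(t_c) = L₀ e^(−k_1 t_c) = 14.4 × 0.7196 = 10.36 mg/L, and at the critical point k_2 D_c = k_1 L, so D_c = (0.169/0.905) × 10.36 = 1.935 mg/L.
Minimum DO = C_s − D_c = 8.48 − 1.935 = 6.545 mg/L.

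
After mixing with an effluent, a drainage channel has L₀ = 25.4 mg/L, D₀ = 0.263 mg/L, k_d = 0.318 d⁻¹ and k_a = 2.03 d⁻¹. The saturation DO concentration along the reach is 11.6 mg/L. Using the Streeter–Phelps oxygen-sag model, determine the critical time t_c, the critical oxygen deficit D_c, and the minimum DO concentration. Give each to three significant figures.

t_c ≈ 1.05 d; D_c ≈ 2.85 mg/L; min DO ≈ 8.75 mg/L

At the critical point dD/dt = 0, so k_d L₀ e^(−k_d t) = k_a D. Substituting D(t) from the Streeter–Phelps equation and solving for t gives
t_c = ln[(k_a/k_d)(1 − D₀(k_a−k_d)/(k_d L₀))] / (k_a−k_d).
Here k_a−k_d = 1.712 d⁻¹ and 1 − D₀(k_a−k_d)/(k_d L₀) = 1 − 0.263×1.712/(0.318×25.4) = 0.9443, so
t_c = ln(6.384 × 0.9443) / 1.712 = 1.796 / 1.712 = 1.049 d.
L(t_c) = L₀ e^(−k_d t_c) = 25.4 × 0.7163 = 18.19 mg/L, and at the critical point k_a D_c = k_d L, so D_c = (0.318/2.03) × 18.19 = 2.850 mg/L.
Minimum DO = C_s − D_c = 11.6 − 2.850 = 8.750 mg/L.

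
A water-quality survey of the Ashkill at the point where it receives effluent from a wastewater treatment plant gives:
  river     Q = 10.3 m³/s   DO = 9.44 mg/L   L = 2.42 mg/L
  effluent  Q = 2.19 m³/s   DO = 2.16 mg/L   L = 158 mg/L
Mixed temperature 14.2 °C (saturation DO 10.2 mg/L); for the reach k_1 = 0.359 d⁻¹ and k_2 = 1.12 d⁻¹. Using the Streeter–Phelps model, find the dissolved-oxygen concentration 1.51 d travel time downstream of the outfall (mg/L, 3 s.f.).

Mixed DO = (10.3×9.44 + 2.19×2.16)/(10.3+2.19) = 102.0/12.49 = 8.164 mg/L.
Mixed L₀ = (10.3×2.42 + 2.19×158)/(12.49) = 370.9/12.49 = 29.70 mg/L.
Initial deficit D₀ = C_s − DO₀ = 10.2 − 8.164 = 2.036 mg/L.
D(1.51) = [0.359×29.70/(1.12−0.359)](e^(−0.359×1.51) − e^(−1.12×1.51)) + 2.036 e^(−1.12×1.51)
= 14.01 × (0.5815 − 0.1843) + 2.036 × 0.1843 = 5.941 mg/L.
DO = 10.2 − 5.941 = 4.259 mg/L.

DO ≈ 4.26 mg/L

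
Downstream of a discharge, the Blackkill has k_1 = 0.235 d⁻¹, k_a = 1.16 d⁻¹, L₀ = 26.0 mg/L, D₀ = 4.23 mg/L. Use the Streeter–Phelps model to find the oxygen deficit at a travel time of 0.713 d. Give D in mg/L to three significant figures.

k_1 L₀/(k_a−k_1) = 0.235×26.0/(1.16−0.235) = 6.110/0.9250 = 6.605 mg/L.
e^(−k_1 t) = e^(−0.235×0.7130) = 0.8457; e^(−k_a t) = e^(−1.16×0.7130) = 0.4373.
D = 6.605 × (0.8457 − 0.4373) + 4.23 × 0.4373 = 2.698 + 1.850 = 4.548 mg/L.

D ≈ 4.55 mg/L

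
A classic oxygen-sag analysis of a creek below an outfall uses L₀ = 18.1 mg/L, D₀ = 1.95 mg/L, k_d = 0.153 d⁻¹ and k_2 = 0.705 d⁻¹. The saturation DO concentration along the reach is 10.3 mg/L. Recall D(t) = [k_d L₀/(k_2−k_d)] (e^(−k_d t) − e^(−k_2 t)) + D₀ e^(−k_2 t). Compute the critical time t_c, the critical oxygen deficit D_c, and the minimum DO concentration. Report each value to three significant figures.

At the critical point dD/dt = 0, so k_d L₀ e^(−k_d t) = k_2 D. Substituting D(t) from the Streeter–Phelps equation and solving for t gives
t_c = ln[(k_2/k_d)(1 − D₀(k_2−k_d)/(k_d L₀))] / (k_2−k_d).
Here k_2−k_d = 0.5520 d⁻¹ and 1 − D₀(k_2−k_d)/(k_d L₀) = 1 − 1.95×0.5520/(0.153×18.1) = 0.6113, so
t_c = ln(4.608 × 0.6113) / 0.5520 = 1.036 / 0.5520 = 1.876 d.
D_c = (k_d/k_2) L₀ e^(−k_d t_c) = (0.153/0.705) × 18.1 × e^(−0.153×1.876) = 0.2170 × 18.1 × 0.7505 = 2.948 mg/L.
Minimum DO = C_s − D_c = 10.3 − 2.948 = 7.352 mg/L.

t_c ≈ 1.88 d; D_c ≈ 2.95 mg/L; min DO ≈ 7.35 mg/L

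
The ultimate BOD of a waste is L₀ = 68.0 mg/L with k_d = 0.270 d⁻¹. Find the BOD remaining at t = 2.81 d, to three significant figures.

L ≈ 31.8 mg/L

L_t = L₀ e^(−k_d t) = 68.0 × e^(−0.270×2.81) = 68.0 × 0.4683 = 31.84 mg/L.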